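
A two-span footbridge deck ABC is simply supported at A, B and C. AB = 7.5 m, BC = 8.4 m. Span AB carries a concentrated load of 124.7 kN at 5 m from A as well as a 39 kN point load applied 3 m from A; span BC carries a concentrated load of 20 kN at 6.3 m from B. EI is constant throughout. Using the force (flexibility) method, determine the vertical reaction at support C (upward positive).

R_C = 1.277 kN

Release continuity at B by inserting a hinge; the redundant is the internal moment M_B. The primary structure is two simply-supported spans AB and BC.
Discontinuity in slope at B on the released structure — sum the simple-span end rotations:
  span AB: point load 124.7 at a = 5: Pab(L + a)/(6LEI) = 433/EI
  span AB: point load 39 at a = 3: Pab(L + a)/(6LEI) = 122.8/EI
  span BC: point load 20 at a = 6.3: Pab(L + b)/(6LEI) = 55.12/EI
  relative rotation θ_0 = (555.8 + 55.12)/EI = 611/EI
A unit hogging moment at B produces rotation L₁/(3EI) + L₂/(3EI) = 5.3/EI.
Compatibility: M_B·(L₁+L₂)/(3EI) = θ_0, giving M_B = 115.3 kN·m (hogging).
Span BC, ΣM about C: R_B^{BC}·8.4 = 42 + 115.3, so R_B^{BC} = 18.72 kN and R_C = 20 − 18.72 = 1.277 kN.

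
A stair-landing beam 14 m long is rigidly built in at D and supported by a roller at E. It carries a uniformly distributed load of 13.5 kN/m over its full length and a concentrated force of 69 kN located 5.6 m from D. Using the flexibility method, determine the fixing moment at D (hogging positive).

Remove the prop at E; the released (primary) structure is a cantilever built in at D.
Free-end deflection of the primary structure under the applied loading (downward +):
  UDL 13.5: wL⁴/(8EI) = 64827/EI
  point load 69 at a = 5.6: Pa²(3L − a)/(6EI) = 13127/EI
  δ_0 = 77954/EI
Flexibility coefficient — unit upward force at E: δ_{EE} = L³/(3EI) = 914.7/EI.
The prop prevents deflection at E: R_E = δ_0/δ_{EE} = 77954/914.7 = 85.23 kN.
Moment equilibrium about D: M_D = Σ(load moments about D) − R_E·L = 1709 − 85.23×14 = 516.2 kN·m.

M_D = 516.2 kN·m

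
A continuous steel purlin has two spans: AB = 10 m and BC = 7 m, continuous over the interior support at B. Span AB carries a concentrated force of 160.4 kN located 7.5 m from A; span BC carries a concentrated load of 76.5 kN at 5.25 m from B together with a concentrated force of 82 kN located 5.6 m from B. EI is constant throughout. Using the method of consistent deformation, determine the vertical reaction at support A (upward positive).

R_A = 19.77 kN

Insert a hinge at B; M_B is the redundant, and each span becomes simply supported.
Discontinuity in slope at B on the released structure — sum the simple-span end rotations:
  span AB: point load 160.4 at a = 7.5: Pab(L + a)/(6LEI) = 877.2/EI
  span BC: point load 76.5 at a = 5.25: Pab(L + b)/(6LEI) = 146.4/EI
  span BC: point load 82 at a = 5.6: Pab(L + b)/(6LEI) = 128.6/EI
  relative rotation θ_0 = (877.2 + 275)/EI = 1152/EI
A unit hogging moment at B produces rotation L₁/(3EI) + L₂/(3EI) = 5.667/EI.
Compatibility: M_B·(L₁+L₂)/(3EI) = θ_0, giving M_B = 203.3 kN·m (hogging).
Span AB, ΣM about A with M_B applied at B: R_B^{AB}·10 = 1203 + 203.3, so R_B^{AB} = 140.6 kN and R_A = 160.4 − 140.6 = 19.77 kN.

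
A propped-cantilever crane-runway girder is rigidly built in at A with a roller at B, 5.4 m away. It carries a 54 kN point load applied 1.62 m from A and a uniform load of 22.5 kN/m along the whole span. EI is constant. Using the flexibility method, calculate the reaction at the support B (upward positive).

R_B = 52.12 kN

Release the roller at B. Primary structure: cantilever fixed at A.
Free-end deflection of the primary structure under the applied loading (downward +):
  point load 54 at a = 1.62: Pa²(3L − a)/(6EI) = 344.4/EI
  UDL 22.5: wL⁴/(8EI) = 2391/EI
  δ_0 = 2736/EI
Tip deflection under a unit load at B: L³/(3EI) = 52.49/EI.
Compatibility at B: δ_0 − R_B·δ_{BB} = 0, so R_B = 2736/52.49 = 52.12 kN.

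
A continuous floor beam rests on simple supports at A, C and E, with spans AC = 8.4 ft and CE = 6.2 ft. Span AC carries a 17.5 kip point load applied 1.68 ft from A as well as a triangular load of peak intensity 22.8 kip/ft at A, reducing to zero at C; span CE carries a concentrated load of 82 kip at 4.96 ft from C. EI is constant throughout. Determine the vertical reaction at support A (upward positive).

R_A = 67.98 kip

Take M_C as the redundant. Released structure: two simple spans AC and CE with a hinge at C.
Rotations at C on the released spans (each span's end-slope, ×1/EI):
  span AC: point load 17.5 at a = 1.68: Pab(L + a)/(6LEI) = 39.51/EI
  span AC: triangular load, peak 22.8: 7w₀L³/(360EI) = 262.8/EI
  span CE: point load 82 at a = 4.96: Pab(L + b)/(6LEI) = 100.9/EI
  relative rotation θ_0 = (302.3 + 100.9)/EI = 403.1/EI
A unit hogging moment at C produces rotation L₁/(3EI) + L₂/(3EI) = 4.867/EI.
Slope continuity at C: θ_0 = M_C·4.867/EI, so M_C = 403.1/4.867 = 82.84 kip·ft (hogging).
Span AC, ΣM about A with M_C applied at C: R_C^{AC}·8.4 = 297.5 + 82.84, so R_C^{AC} = 45.28 kip and R_A = 113.3 − 45.28 = 67.98 kip.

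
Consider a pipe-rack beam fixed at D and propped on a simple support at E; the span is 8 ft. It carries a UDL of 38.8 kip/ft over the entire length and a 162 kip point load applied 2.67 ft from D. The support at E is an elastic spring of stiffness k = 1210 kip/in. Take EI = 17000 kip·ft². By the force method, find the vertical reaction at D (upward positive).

Choose R_E as the redundant. The primary structure is the cantilever fixed at D.
Deflection at E on the released cantilever, summing each load's contribution:
  UDL 38.8: wL⁴/(8EI) = 19866/EI
  point load 162 at a = 2.67: Pa²(3L − a)/(6EI) = 4106/EI
  δ_0 = 23971/EI
Flexibility coefficient — unit upward force at E: δ_{EE} = L³/(3EI) = 170.7/EI.
With EI = 17000 kip·ft²: δ_0 = 1.4101 ft and δ_{EE} = 0.010039 ft/kip.
Compatibility — the spring shortens by R_E/k under the reaction it provides: δ_0 − R_E·δ_{EE} = R_E/k. With 1/k = 1/(1210×12) ft/kip = 0.000069 ft/kip, R_E = δ_0 / (δ_{EE} + 1/k) = 1.4101 / (0.010039 + 0.000069) = 139.5 kip.
Vertical equilibrium: R_D = ΣP − R_E = 472.4 − 139.5 = 332.9 kip.

R_D = 332.9 kip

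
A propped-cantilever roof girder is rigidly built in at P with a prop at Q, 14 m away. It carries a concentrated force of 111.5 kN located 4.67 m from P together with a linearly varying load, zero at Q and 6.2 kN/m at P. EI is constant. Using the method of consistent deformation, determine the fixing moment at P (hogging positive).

M_P = 370.1 kN·m

Remove the prop at Q; the released (primary) structure is a cantilever built in at P.
Free-end deflection of the primary structure under the applied loading (downward +):
  point load 111.5 at a = 4.67: Pa²(3L − a)/(6EI) = 15129/EI
  triangular load, peak 6.2 at the fixed end: w₀L⁴/(30EI) = 7939/EI
  δ_0 = 23068/EI
Flexibility coefficient — unit upward force at Q: δ_{QQ} = L³/(3EI) = 914.7/EI.
The prop prevents deflection at Q: R_Q = δ_0/δ_{QQ} = 23068/914.7 = 25.22 kN.
Moment equilibrium about P: M_P = Σ(load moments about P) − R_Q·L = 723.2 − 25.22×14 = 370.1 kN·m.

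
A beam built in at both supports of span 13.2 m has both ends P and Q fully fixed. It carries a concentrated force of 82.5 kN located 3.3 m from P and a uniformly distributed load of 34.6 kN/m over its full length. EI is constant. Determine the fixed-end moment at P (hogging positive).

Release both end moments; the primary structure is a simply-supported span PQ with redundants M_P and M_Q.
On the primary (simply-supported) span, the end slopes from the loading are:
  at P: point load 82.5 at a = 3.3: Pab(L + b)/(6LEI) = 786.1/EI
  at Q: point load 82.5 at a = 3.3: Pab(L + a)/(6LEI) = 561.5/EI
  at P: UDL 34.6: wL³/(24EI) = 3316/EI
  at Q: UDL 34.6: wL³/(24EI) = 3316/EI
  θ_P0 = 4102/EI,  θ_Q0 = 3877/EI
Flexibility coefficients: a unit moment at one end gives L/(3EI) there and L/(6EI) at the far end, so f₁₁ = f₂₂ = 4.4/EI and f₁₂ = f₂₁ = 2.2/EI.
Compatibility — zero rotation at each built-in end:
  4.4 M_P + 2.2 M_Q = 4102
  2.2 M_P + 4.4 M_Q = 3877
Solving the pair gives M_P = 655.5 kN·m and M_Q = 553.4 kN·m (hogging).

M_P = 655.5 kN·m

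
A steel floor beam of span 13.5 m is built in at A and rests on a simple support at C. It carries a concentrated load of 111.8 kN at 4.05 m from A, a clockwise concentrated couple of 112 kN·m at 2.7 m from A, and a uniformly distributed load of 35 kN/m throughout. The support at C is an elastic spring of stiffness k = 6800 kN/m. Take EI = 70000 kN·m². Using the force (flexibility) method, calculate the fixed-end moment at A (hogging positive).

M_A = 1151 kN·m

Remove the prop at C; the released (primary) structure is a cantilever built in at A.
Downward deflection at the released point C due to the loads:
  point load 111.8 at a = 4.05: Pa²(3L − a)/(6EI) = 11140/EI
  clockwise couple 112 at a = 2.7: M₀a(2L − a)/(2EI) = 3674/EI
  UDL 35: wL⁴/(8EI) = 145316/EI
  δ_0 = 160130/EI
Tip deflection under a unit load at C: L³/(3EI) = 820.1/EI.
With EI = 70000 kN·m²: δ_0 = 2.2876 m and δ_{CC} = 0.011716 m/kN.
Compatibility — the spring shortens by R_C/k under the reaction it provides: δ_0 − R_C·δ_{CC} = R_C/k. With 1/k = 0.000147 m/kN, R_C = δ_0 / (δ_{CC} + 1/k) = 2.2876 / (0.011716 + 0.000147) = 192.8 kN.
Moment equilibrium about A: M_A = Σ(load moments about A) − R_C·L = 3754 − 192.8×13.5 = 1151 kN·m.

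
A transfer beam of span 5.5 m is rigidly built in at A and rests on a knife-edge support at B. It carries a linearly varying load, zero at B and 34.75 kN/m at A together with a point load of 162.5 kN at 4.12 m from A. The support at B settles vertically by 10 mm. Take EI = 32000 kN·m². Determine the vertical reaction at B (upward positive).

Remove the prop at B; the released (primary) structure is a cantilever built in at A.
Primary-structure tip deflection at B by superposition:
  triangular load, peak 34.75 at the fixed end: w₀L⁴/(30EI) = 1060/EI
  point load 162.5 at a = 4.12: Pa²(3L − a)/(6EI) = 5691/EI
  δ_0 = 6751/EI
Flexibility coefficient — unit upward force at B: δ_{BB} = L³/(3EI) = 55.46/EI.
With EI = 32000 kN·m²: δ_0 = 0.21098 m and δ_{BB} = 0.001733 m/kN.
Compatibility — the beam at B must follow the support down by 0.01 m: δ_0 − R_B·δ_{BB} = 0.01, so R_B = (0.21098 − 0.01)/0.001733 = 116 kN.

R_B = 116 kN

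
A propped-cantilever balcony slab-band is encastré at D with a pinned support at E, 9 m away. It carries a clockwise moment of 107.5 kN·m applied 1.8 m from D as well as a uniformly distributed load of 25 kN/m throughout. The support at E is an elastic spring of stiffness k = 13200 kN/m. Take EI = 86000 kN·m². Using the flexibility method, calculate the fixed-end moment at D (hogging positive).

Take the reaction at E as the redundant and release it; the primary structure is a cantilever fixed at D.
Free-end deflection of the primary structure under the applied loading (downward +):
  clockwise couple 107.5 at a = 1.8: M₀a(2L − a)/(2EI) = 1567/EI
  UDL 25: wL⁴/(8EI) = 20503/EI
  δ_0 = 22070/EI
Tip deflection under a unit load at E: L³/(3EI) = 243/EI.
With EI = 86000 kN·m²: δ_0 = 0.25663 m and δ_{EE} = 0.002826 m/kN.
Compatibility — the spring shortens by R_E/k under the reaction it provides: δ_0 − R_E·δ_{EE} = R_E/k. With 1/k = 0.000076 m/kN, R_E = δ_0 / (δ_{EE} + 1/k) = 0.25663 / (0.002826 + 0.000076) = 88.45 kN.
Moment equilibrium about D: M_D = Σ(load moments about D) − R_E·L = 1120 − 88.45×9 = 323.9 kN·m.

M_D = 323.9 kN·m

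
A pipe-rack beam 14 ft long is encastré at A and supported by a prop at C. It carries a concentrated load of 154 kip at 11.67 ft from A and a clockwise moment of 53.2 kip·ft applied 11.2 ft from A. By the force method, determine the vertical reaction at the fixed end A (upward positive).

R_A = 32.62 kip

Remove the prop at C; the released (primary) structure is a cantilever built in at A.
Deflection at C on the released cantilever, summing each load's contribution:
  point load 154 at a = 11.67: Pa²(3L − a)/(6EI) = 106019/EI
  clockwise couple 53.2 at a = 11.2: M₀a(2L − a)/(2EI) = 5005/EI
  δ_0 = 111024/EI
Tip deflection under a unit load at C: L³/(3EI) = 914.7/EI.
The prop prevents deflection at C: R_C = δ_0/δ_{CC} = 111024/914.7 = 121.4 kip.
Vertical equilibrium: R_A = ΣP − R_C = 154 − 121.4 = 32.62 kip.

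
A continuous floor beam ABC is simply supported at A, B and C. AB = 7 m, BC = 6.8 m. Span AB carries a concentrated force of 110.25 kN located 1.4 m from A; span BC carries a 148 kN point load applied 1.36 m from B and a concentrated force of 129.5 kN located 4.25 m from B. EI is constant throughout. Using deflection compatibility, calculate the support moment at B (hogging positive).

Release continuity at B by inserting a hinge; the redundant is the internal moment M_B. The primary structure is two simply-supported spans AB and BC.
Rotations at B on the released spans (each span's end-slope, ×1/EI):
  span AB: point load 110.25 at a = 1.4: Pab(L + a)/(6LEI) = 172.9/EI
  span BC: point load 148 at a = 1.36: Pab(L + b)/(6LEI) = 328.5/EI
  span BC: point load 129.5 at a = 4.25: Pab(L + b)/(6LEI) = 321.6/EI
  relative rotation θ_0 = (172.9 + 650.1)/EI = 823/EI
A unit hogging moment at B produces rotation L₁/(3EI) + L₂/(3EI) = 4.6/EI.
Compatibility: M_B·(L₁+L₂)/(3EI) = θ_0, giving M_B = 178.9 kN·m (hogging).

M_B = 178.9 kN·m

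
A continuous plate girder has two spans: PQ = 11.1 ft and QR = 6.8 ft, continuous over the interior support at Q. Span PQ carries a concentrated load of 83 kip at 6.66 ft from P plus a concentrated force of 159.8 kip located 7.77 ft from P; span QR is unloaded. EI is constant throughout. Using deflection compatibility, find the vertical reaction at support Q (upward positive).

R_Q = 234.2 kip

Take M_Q as the redundant. Released structure: two simple spans PQ and QR with a hinge at Q.
Discontinuity in slope at Q on the released structure — sum the simple-span end rotations:
  span PQ: point load 83 at a = 6.66: Pab(L + a)/(6LEI) = 654.5/EI
  span PQ: point load 159.8 at a = 7.77: Pab(L + a)/(6LEI) = 1171/EI
  relative rotation θ_0 = (1826 + 0)/EI = 1826/EI
A unit hogging moment at Q produces rotation L₁/(3EI) + L₂/(3EI) = 5.967/EI.
Slope continuity at Q: θ_0 = M_Q·5.967/EI, so M_Q = 1826/5.967 = 306 kip·ft (hogging).
Span PQ, ΣM about P with M_Q applied at Q: R_Q^{PQ}·11.1 = 1794 + 306, so R_Q^{PQ} = 189.2 kip and R_P = 242.8 − 189.2 = 53.57 kip.
Span QR, ΣM about R: R_Q^{QR}·6.8 = 0 + 306, so R_Q^{QR} = 45 kip and R_R = 0 − 45 = -45 kip.
R_Q = 189.2 + 45 = 234.2 kip.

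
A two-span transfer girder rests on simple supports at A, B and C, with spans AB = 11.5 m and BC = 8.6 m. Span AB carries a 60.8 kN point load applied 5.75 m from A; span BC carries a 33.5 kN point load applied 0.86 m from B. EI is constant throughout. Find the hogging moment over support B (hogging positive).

M_B = 85.55 kN·m

Release continuity at B by inserting a hinge; the redundant is the internal moment M_B. The primary structure is two simply-supported spans AB and BC.
Rotations at B on the released spans (each span's end-slope, ×1/EI):
  span AB: point load 60.8 at a = 5.75: Pab(L + a)/(6LEI) = 502.6/EI
  span BC: point load 33.5 at a = 0.86: Pab(L + b)/(6LEI) = 70.61/EI
  relative rotation θ_0 = (502.6 + 70.61)/EI = 573.2/EI
A unit hogging moment at B produces rotation L₁/(3EI) + L₂/(3EI) = 6.7/EI.
Slope continuity at B: θ_0 = M_B·6.7/EI, so M_B = 573.2/6.7 = 85.55 kN·m (hogging).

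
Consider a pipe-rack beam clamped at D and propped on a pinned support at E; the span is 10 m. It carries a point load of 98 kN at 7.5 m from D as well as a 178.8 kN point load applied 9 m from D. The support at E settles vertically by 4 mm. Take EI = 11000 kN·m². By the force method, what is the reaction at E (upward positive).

Remove the prop at E; the released (primary) structure is a cantilever built in at D.
Free-end deflection of the primary structure under the applied loading (downward +):
  point load 98 at a = 7.5: Pa²(3L − a)/(6EI) = 20672/EI
  point load 178.8 at a = 9: Pa²(3L − a)/(6EI) = 50690/EI
  δ_0 = 71362/EI
Flexibility coefficient — unit upward force at E: δ_{EE} = L³/(3EI) = 333.3/EI.
With EI = 11000 kN·m²: δ_0 = 6.4874 m and δ_{EE} = 0.030303 m/kN.
Compatibility — the beam at E must follow the support down by 0.004 m: δ_0 − R_E·δ_{EE} = 0.004, so R_E = (6.4874 − 0.004)/0.030303 = 214 kN.

R_E = 214 kN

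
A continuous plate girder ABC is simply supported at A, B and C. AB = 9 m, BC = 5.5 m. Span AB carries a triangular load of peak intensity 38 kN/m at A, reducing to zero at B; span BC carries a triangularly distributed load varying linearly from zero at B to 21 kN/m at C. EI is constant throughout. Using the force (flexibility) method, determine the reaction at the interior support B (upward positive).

R_B = 113 kN

Take M_B as the redundant. Released structure: two simple spans AB and BC with a hinge at B.
End slopes at the hinge B, treating each span as simply supported:
  span AB: triangular load, peak 38: 7w₀L³/(360EI) = 538.6/EI
  span BC: triangular load, peak 21: 7w₀L³/(360EI) = 67.94/EI
  relative rotation θ_0 = (538.6 + 67.94)/EI = 606.6/EI
A unit hogging moment at B produces rotation L₁/(3EI) + L₂/(3EI) = 4.833/EI.
Compatibility: M_B·(L₁+L₂)/(3EI) = θ_0, giving M_B = 125.5 kN·m (hogging).
Span AB, ΣM about A with M_B applied at B: R_B^{AB}·9 = 513 + 125.5, so R_B^{AB} = 70.94 kN and R_A = 171 − 70.94 = 100.1 kN.
Span BC, ΣM about C: R_B^{BC}·5.5 = 105.9 + 125.5, so R_B^{BC} = 42.07 kN and R_C = 57.75 − 42.07 = 15.68 kN.
R_B = 70.94 + 42.07 = 113 kN.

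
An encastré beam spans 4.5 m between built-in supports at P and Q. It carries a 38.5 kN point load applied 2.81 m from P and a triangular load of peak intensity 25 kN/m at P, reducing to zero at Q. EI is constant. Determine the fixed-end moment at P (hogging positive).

M_P = 40.57 kN·m

Release both end moments; the primary structure is a simply-supported span PQ with redundants M_P and M_Q.
On the primary (simply-supported) span, the end slopes from the loading are:
  at P: point load 38.5 at a = 2.81: Pab(L + b)/(6LEI) = 41.92/EI
  at Q: point load 38.5 at a = 2.81: Pab(L + a)/(6LEI) = 49.5/EI
  at P: triangular load, peak 25: w₀L³/(45EI) = 50.62/EI
  at Q: triangular load, peak 25: 7w₀L³/(360EI) = 44.3/EI
  θ_P0 = 92.54/EI,  θ_Q0 = 93.8/EI
Flexibility coefficients: a unit moment at one end gives L/(3EI) there and L/(6EI) at the far end, so f₁₁ = f₂₂ = 1.5/EI and f₁₂ = f₂₁ = 0.75/EI.
Compatibility — zero rotation at each built-in end:
  1.5 M_P + 0.75 M_Q = 92.54
  0.75 M_P + 1.5 M_Q = 93.8
Solving the pair gives M_P = 40.57 kN·m and M_Q = 42.25 kN·m (hogging).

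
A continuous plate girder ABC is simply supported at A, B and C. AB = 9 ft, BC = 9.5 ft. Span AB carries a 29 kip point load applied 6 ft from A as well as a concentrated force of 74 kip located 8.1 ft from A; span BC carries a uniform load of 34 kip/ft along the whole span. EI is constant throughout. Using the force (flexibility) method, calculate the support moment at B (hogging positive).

Take M_B as the redundant. Released structure: two simple spans AB and BC with a hinge at B.
Rotations at B on the released spans (each span's end-slope, ×1/EI):
  span AB: point load 29 at a = 6: Pab(L + a)/(6LEI) = 145/EI
  span AB: point load 74 at a = 8.1: Pab(L + a)/(6LEI) = 170.8/EI
  span BC: UDL 34: wL³/(24EI) = 1215/EI
  relative rotation θ_0 = (315.8 + 1215)/EI = 1530/EI
A unit hogging moment at B produces rotation L₁/(3EI) + L₂/(3EI) = 6.167/EI.
Slope continuity at B: θ_0 = M_B·6.167/EI, so M_B = 1530/6.167 = 248.2 kip·ft (hogging).

M_B = 248.2 kip·ft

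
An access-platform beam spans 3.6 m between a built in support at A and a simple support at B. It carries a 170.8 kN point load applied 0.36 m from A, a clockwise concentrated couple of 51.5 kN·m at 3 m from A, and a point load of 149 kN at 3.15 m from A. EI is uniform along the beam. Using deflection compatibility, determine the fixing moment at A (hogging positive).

Choose R_B as the redundant. The primary structure is the cantilever fixed at A.
Deflection at B on the released cantilever, summing each load's contribution:
  point load 170.8 at a = 0.36: Pa²(3L − a)/(6EI) = 38.52/EI
  clockwise couple 51.5 at a = 3: M₀a(2L − a)/(2EI) = 324.4/EI
  point load 149 at a = 3.15: Pa²(3L − a)/(6EI) = 1885/EI
  δ_0 = 2248/EI
Tip deflection under a unit load at B: L³/(3EI) = 15.55/EI.
Compatibility at B: δ_0 − R_B·δ_{BB} = 0, so R_B = 2248/15.55 = 144.5 kN.
Moment equilibrium about A: M_A = Σ(load moments about A) − R_B·L = 582.3 − 144.5×3.6 = 61.97 kN·m.

M_A = 61.97 kN·m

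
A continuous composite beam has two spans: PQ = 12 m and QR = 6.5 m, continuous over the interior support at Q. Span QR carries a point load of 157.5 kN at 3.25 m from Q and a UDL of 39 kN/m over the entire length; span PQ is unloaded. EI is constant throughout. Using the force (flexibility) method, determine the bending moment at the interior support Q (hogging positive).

M_Q = 139.8 kN·m

Release continuity at Q by inserting a hinge; the redundant is the internal moment M_Q. The primary structure is two simply-supported spans PQ and QR.
End slopes at the hinge Q, treating each span as simply supported:
  span QR: point load 157.5 at a = 3.25: Pab(L + b)/(6LEI) = 415.9/EI
  span QR: UDL 39: wL³/(24EI) = 446.3/EI
  relative rotation θ_0 = (0 + 862.2)/EI = 862.2/EI
A unit hogging moment at Q produces rotation L₁/(3EI) + L₂/(3EI) = 6.167/EI.
Slope continuity at Q: θ_0 = M_Q·6.167/EI, so M_Q = 862.2/6.167 = 139.8 kN·m (hogging).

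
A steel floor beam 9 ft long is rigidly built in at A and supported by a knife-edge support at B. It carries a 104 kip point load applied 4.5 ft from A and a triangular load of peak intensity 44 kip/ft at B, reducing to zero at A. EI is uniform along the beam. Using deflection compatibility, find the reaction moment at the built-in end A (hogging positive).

Choose R_B as the redundant. The primary structure is the cantilever fixed at A.
Downward deflection at the released point B due to the loads:
  point load 104 at a = 4.5: Pa²(3L − a)/(6EI) = 7898/EI
  triangular load, peak 44 at the free end: 11w₀L⁴/(120EI) = 26463/EI
  δ_0 = 34360/EI
Flexibility coefficient — unit upward force at B: δ_{BB} = L³/(3EI) = 243/EI.
The prop prevents deflection at B: R_B = δ_0/δ_{BB} = 34360/243 = 141.4 kip.
Moment equilibrium about A: M_A = Σ(load moments about A) − R_B·L = 1656 − 141.4×9 = 383.4 kip·ft.

M_A = 383.4 kip·ft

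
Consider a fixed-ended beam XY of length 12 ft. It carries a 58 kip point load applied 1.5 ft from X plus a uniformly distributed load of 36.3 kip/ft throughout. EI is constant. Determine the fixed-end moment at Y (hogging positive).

M_Y = 445.1 kip·ft

Release both end moments; the primary structure is a simply-supported span XY with redundants M_X and M_Y.
End rotations of the released simple span under the applied load (×1/EI):
  at X: point load 58 at a = 1.5: Pab(L + b)/(6LEI) = 285.5/EI
  at Y: point load 58 at a = 1.5: Pab(L + a)/(6LEI) = 171.3/EI
  at X: UDL 36.3: wL³/(24EI) = 2614/EI
  at Y: UDL 36.3: wL³/(24EI) = 2614/EI
  θ_X0 = 2899/EI,  θ_Y0 = 2785/EI
Flexibility coefficients: a unit moment at one end gives L/(3EI) there and L/(6EI) at the far end, so f₁₁ = f₂₂ = 4/EI and f₁₂ = f₂₁ = 2/EI.
Compatibility — zero rotation at each built-in end:
  4 M_X + 2 M_Y = 2899
  2 M_X + 4 M_Y = 2785
Solving the pair gives M_X = 502.2 kip·ft and M_Y = 445.1 kip·ft (hogging).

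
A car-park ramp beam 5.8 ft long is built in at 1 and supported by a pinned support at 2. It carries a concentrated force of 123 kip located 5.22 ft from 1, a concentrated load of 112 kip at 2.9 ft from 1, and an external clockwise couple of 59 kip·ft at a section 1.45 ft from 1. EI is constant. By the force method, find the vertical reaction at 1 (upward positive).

R_1 = 88.71 kip

Release the roller at 2. Primary structure: cantilever fixed at 1.
Deflection at 2 on the released cantilever, summing each load's contribution:
  point load 123 at a = 5.22: Pa²(3L − a)/(6EI) = 6804/EI
  point load 112 at a = 2.9: Pa²(3L − a)/(6EI) = 2276/EI
  clockwise couple 59 at a = 1.45: M₀a(2L − a)/(2EI) = 434.2/EI
  δ_0 = 9514/EI
Flexibility coefficient — unit upward force at 2: δ_{22} = L³/(3EI) = 65.04/EI.
The prop prevents deflection at 2: R_2 = δ_0/δ_{22} = 9514/65.04 = 146.3 kip.
Vertical equilibrium: R_1 = ΣP − R_2 = 235 − 146.3 = 88.71 kip.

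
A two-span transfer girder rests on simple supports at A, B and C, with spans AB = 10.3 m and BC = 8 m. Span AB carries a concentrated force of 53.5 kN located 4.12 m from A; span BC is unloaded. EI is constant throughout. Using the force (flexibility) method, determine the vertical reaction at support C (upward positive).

Insert a hinge at B; M_B is the redundant, and each span becomes simply supported.
Discontinuity in slope at B on the released structure — sum the simple-span end rotations:
  span AB: point load 53.5 at a = 4.12: Pab(L + a)/(6LEI) = 317.8/EI
  relative rotation θ_0 = (317.8 + 0)/EI = 317.8/EI
A unit hogging moment at B produces rotation L₁/(3EI) + L₂/(3EI) = 6.1/EI.
Slope continuity at B: θ_0 = M_B·6.1/EI, so M_B = 317.8/6.1 = 52.11 kN·m (hogging).
Span BC, ΣM about C: R_B^{BC}·8 = 0 + 52.11, so R_B^{BC} = 6.513 kN and R_C = 0 − 6.513 = -6.513 kN.

R_C = -6.513 kN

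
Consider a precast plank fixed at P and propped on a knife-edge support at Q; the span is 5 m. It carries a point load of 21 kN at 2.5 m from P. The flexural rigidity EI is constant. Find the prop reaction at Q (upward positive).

Release the roller at Q. Primary structure: cantilever fixed at P.
Primary-structure tip deflection at Q by superposition:
  point load 21 at a = 2.5: Pa²(3L − a)/(6EI) = 273.4/EI
Tip deflection under a unit load at Q: L³/(3EI) = 41.67/EI.
The prop prevents deflection at Q: R_Q = δ_0/δ_{QQ} = 273.4/41.67 = 6.562 kN.

R_Q = 6.562 kN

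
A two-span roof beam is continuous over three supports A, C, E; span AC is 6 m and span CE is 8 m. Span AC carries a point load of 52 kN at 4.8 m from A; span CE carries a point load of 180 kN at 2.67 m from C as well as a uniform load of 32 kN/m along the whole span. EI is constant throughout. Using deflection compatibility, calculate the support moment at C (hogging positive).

M_C = 318 kN·m

Take M_C as the redundant. Released structure: two simple spans AC and CE with a hinge at C.
End slopes at the hinge C, treating each span as simply supported:
  span AC: point load 52 at a = 4.8: Pab(L + a)/(6LEI) = 89.86/EI
  span CE: point load 180 at a = 2.67: Pab(L + b)/(6LEI) = 711.4/EI
  span CE: UDL 32: wL³/(24EI) = 682.7/EI
  relative rotation θ_0 = (89.86 + 1394)/EI = 1484/EI
A unit hogging moment at C produces rotation L₁/(3EI) + L₂/(3EI) = 4.667/EI.
Compatibility: M_C·(L₁+L₂)/(3EI) = θ_0, giving M_C = 318 kN·m (hogging).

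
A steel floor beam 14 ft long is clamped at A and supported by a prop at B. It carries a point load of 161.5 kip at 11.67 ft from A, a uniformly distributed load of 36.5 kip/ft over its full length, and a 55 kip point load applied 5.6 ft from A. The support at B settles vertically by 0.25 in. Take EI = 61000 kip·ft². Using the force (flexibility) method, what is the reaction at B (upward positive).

R_B = 323.2 kip

Take the reaction at B as the redundant and release it; the primary structure is a cantilever fixed at A.
Deflection at B on the released cantilever, summing each load's contribution:
  point load 161.5 at a = 11.67: Pa²(3L − a)/(6EI) = 111182/EI
  UDL 36.5: wL⁴/(8EI) = 175273/EI
  point load 55 at a = 5.6: Pa²(3L − a)/(6EI) = 10464/EI
  δ_0 = 296919/EI
Tip deflection under a unit load at B: L³/(3EI) = 914.7/EI.
With EI = 61000 kip·ft²: δ_0 = 4.8675 ft and δ_{BB} = 0.014995 ft/kip.
Compatibility — the beam at B must follow the support down by 0.02083 ft: δ_0 − R_B·δ_{BB} = 0.02083, so R_B = (4.8675 − 0.02083)/0.014995 = 323.2 kip.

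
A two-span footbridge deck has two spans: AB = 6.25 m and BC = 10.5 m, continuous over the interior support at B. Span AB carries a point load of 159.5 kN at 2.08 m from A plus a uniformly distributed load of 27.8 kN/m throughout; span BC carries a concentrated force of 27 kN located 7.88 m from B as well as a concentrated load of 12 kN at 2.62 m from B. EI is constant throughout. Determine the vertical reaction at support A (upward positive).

Insert a hinge at B; M_B is the redundant, and each span becomes simply supported.
Discontinuity in slope at B on the released structure — sum the simple-span end rotations:
  span AB: point load 159.5 at a = 2.08: Pab(L + a)/(6LEI) = 307.3/EI
  span AB: UDL 27.8: wL³/(24EI) = 282.8/EI
  span BC: point load 27 at a = 7.88: Pab(L + b)/(6LEI) = 116.1/EI
  span BC: point load 12 at a = 2.62: Pab(L + b)/(6LEI) = 72.28/EI
  relative rotation θ_0 = (590.1 + 188.4)/EI = 778.5/EI
A unit hogging moment at B produces rotation L₁/(3EI) + L₂/(3EI) = 5.583/EI.
Slope continuity at B: θ_0 = M_B·5.583/EI, so M_B = 778.5/5.583 = 139.4 kN·m (hogging).
Span AB, ΣM about A with M_B applied at B: R_B^{AB}·6.25 = 874.7 + 139.4, so R_B^{AB} = 162.3 kN and R_A = 333.2 − 162.3 = 171 kN.

R_A = 171 kN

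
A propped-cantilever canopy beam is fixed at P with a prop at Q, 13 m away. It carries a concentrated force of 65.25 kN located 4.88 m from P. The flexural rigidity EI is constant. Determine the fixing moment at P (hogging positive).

M_P = 161.6 kN·m

Release the roller at Q. Primary structure: cantilever fixed at P.
Deflection at Q on the released cantilever, summing each load's contribution:
  point load 65.25 at a = 4.88: Pa²(3L − a)/(6EI) = 8836/EI
Flexibility coefficient — unit upward force at Q: δ_{QQ} = L³/(3EI) = 732.3/EI.
The prop prevents deflection at Q: R_Q = δ_0/δ_{QQ} = 8836/732.3 = 12.07 kN.
Moment equilibrium about P: M_P = Σ(load moments about P) − R_Q·L = 318.4 − 12.07×13 = 161.6 kN·m.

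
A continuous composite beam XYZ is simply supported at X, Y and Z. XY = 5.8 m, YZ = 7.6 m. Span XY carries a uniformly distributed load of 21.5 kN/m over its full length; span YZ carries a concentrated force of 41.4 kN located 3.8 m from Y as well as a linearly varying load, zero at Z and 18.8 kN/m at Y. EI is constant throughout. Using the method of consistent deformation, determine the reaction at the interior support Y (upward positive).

Insert a hinge at Y; M_Y is the redundant, and each span becomes simply supported.
Discontinuity in slope at Y on the released structure — sum the simple-span end rotations:
  span XY: UDL 21.5: wL³/(24EI) = 174.8/EI
  span YZ: point load 41.4 at a = 3.8: Pab(L + b)/(6LEI) = 149.5/EI
  span YZ: triangular load, peak 18.8: w₀L³/(45EI) = 183.4/EI
  relative rotation θ_0 = (174.8 + 332.8)/EI = 507.6/EI
A unit hogging moment at Y produces rotation L₁/(3EI) + L₂/(3EI) = 4.467/EI.
Compatibility: M_Y·(L₁+L₂)/(3EI) = θ_0, giving M_Y = 113.6 kN·m (hogging).
Span XY, ΣM about X with M_Y applied at Y: R_Y^{XY}·5.8 = 361.6 + 113.6, so R_Y^{XY} = 81.94 kN and R_X = 124.7 − 81.94 = 42.76 kN.
Span YZ, ΣM about Z: R_Y^{YZ}·7.6 = 519.3 + 113.6, so R_Y^{YZ} = 83.28 kN and R_Z = 112.8 − 83.28 = 29.56 kN.
R_Y = 81.94 + 83.28 = 165.2 kN.

R_Y = 165.2 kN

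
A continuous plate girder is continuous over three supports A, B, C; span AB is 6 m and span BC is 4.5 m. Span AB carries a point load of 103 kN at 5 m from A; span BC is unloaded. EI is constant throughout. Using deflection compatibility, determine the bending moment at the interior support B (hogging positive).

M_B = 44.96 kN·m

Release continuity at B by inserting a hinge; the redundant is the internal moment M_B. The primary structure is two simply-supported spans AB and BC.
Discontinuity in slope at B on the released structure — sum the simple-span end rotations:
  span AB: point load 103 at a = 5: Pab(L + a)/(6LEI) = 157.4/EI
  relative rotation θ_0 = (157.4 + 0)/EI = 157.4/EI
A unit hogging moment at B produces rotation L₁/(3EI) + L₂/(3EI) = 3.5/EI.
Compatibility: M_B·(L₁+L₂)/(3EI) = θ_0, giving M_B = 44.96 kN·m (hogging).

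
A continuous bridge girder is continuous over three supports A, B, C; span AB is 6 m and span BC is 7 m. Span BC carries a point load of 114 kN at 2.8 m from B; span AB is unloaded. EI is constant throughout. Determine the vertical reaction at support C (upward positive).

Take M_B as the redundant. Released structure: two simple spans AB and BC with a hinge at B.
Rotations at B on the released spans (each span's end-slope, ×1/EI):
  span BC: point load 114 at a = 2.8: Pab(L + b)/(6LEI) = 357.5/EI
  relative rotation θ_0 = (0 + 357.5)/EI = 357.5/EI
A unit hogging moment at B produces rotation L₁/(3EI) + L₂/(3EI) = 4.333/EI.
Slope continuity at B: θ_0 = M_B·4.333/EI, so M_B = 357.5/4.333 = 82.5 kN·m (hogging).
Span BC, ΣM about C: R_B^{BC}·7 = 478.8 + 82.5, so R_B^{BC} = 80.19 kN and R_C = 114 − 80.19 = 33.81 kN.

R_C = 33.81 kN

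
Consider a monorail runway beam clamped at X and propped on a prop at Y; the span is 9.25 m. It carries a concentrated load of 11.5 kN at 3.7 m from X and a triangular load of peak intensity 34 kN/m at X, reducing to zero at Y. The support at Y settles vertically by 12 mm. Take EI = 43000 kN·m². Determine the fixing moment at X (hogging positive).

M_X = 232.5 kN·m

Take the reaction at Y as the redundant and release it; the primary structure is a cantilever fixed at X.
Downward deflection at the released point Y due to the loads:
  point load 11.5 at a = 3.7: Pa²(3L − a)/(6EI) = 631.1/EI
  triangular load, peak 34 at the fixed end: w₀L⁴/(30EI) = 8297/EI
  δ_0 = 8928/EI
Tip deflection under a unit load at Y: L³/(3EI) = 263.8/EI.
With EI = 43000 kN·m²: δ_0 = 0.20763 m and δ_{YY} = 0.006135 m/kN.
Compatibility — the beam at Y must follow the support down by 0.012 m: δ_0 − R_Y·δ_{YY} = 0.012, so R_Y = (0.20763 − 0.012)/0.006135 = 31.89 kN.
Moment equilibrium about X: M_X = Σ(load moments about X) − R_Y·L = 527.4 − 31.89×9.25 = 232.5 kN·m.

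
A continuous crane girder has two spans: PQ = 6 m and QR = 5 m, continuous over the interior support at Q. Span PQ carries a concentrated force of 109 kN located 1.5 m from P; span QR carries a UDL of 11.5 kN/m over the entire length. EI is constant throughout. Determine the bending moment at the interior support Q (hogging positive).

Take M_Q as the redundant. Released structure: two simple spans PQ and QR with a hinge at Q.
Rotations at Q on the released spans (each span's end-slope, ×1/EI):
  span PQ: point load 109 at a = 1.5: Pab(L + a)/(6LEI) = 153.3/EI
  span QR: UDL 11.5: wL³/(24EI) = 59.9/EI
  relative rotation θ_0 = (153.3 + 59.9)/EI = 213.2/EI
A unit hogging moment at Q produces rotation L₁/(3EI) + L₂/(3EI) = 3.667/EI.
Compatibility: M_Q·(L₁+L₂)/(3EI) = θ_0, giving M_Q = 58.14 kN·m (hogging).

M_Q = 58.14 kN·m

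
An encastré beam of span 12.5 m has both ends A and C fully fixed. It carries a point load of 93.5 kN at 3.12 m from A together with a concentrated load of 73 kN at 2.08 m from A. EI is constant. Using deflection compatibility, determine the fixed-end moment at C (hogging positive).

M_C = 75.7 kN·m

Take the two fixed-end moments M_A, M_C as redundants; the released structure is the simple span AC.
Simple-span end rotations at A and C under the given loads:
  at A: point load 93.5 at a = 3.12: Pab(L + b)/(6LEI) = 798.3/EI
  at C: point load 93.5 at a = 3.12: Pab(L + a)/(6LEI) = 569.9/EI
  at A: point load 73 at a = 2.08: Pab(L + b)/(6LEI) = 483.5/EI
  at C: point load 73 at a = 2.08: Pab(L + a)/(6LEI) = 307.6/EI
  θ_A0 = 1282/EI,  θ_C0 = 877.5/EI
Flexibility coefficients: a unit moment at one end gives L/(3EI) there and L/(6EI) at the far end, so f₁₁ = f₂₂ = 4.167/EI and f₁₂ = f₂₁ = 2.083/EI.
Compatibility — zero rotation at each built-in end:
  4.167 M_A + 2.083 M_C = 1282
  2.083 M_A + 4.167 M_C = 877.5
Solving the pair gives M_A = 269.8 kN·m and M_C = 75.7 kN·m (hogging).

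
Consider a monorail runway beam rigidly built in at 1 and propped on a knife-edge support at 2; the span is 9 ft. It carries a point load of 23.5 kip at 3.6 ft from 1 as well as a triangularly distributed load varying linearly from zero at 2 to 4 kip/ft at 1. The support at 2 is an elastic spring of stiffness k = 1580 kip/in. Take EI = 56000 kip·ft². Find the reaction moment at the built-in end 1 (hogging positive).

Remove the prop at 2; the released (primary) structure is a cantilever built in at 1.
Deflection at 2 on the released cantilever, summing each load's contribution:
  point load 23.5 at a = 3.6: Pa²(3L − a)/(6EI) = 1188/EI
  triangular load, peak 4 at the fixed end: w₀L⁴/(30EI) = 874.8/EI
  δ_0 = 2063/EI
Tip deflection under a unit load at 2: L³/(3EI) = 243/EI.
With EI = 56000 kip·ft²: δ_0 = 0.036832 ft and δ_{22} = 0.004339 ft/kip.
Compatibility — the spring shortens by R_2/k under the reaction it provides: δ_0 − R_2·δ_{22} = R_2/k. With 1/k = 1/(1580×12) ft/kip = 0.000053 ft/kip, R_2 = δ_0 / (δ_{22} + 1/k) = 0.036832 / (0.004339 + 0.000053) = 8.386 kip.
Moment equilibrium about 1: M_1 = Σ(load moments about 1) − R_2·L = 138.6 − 8.386×9 = 63.13 kip·ft.

M_1 = 63.13 kip·ft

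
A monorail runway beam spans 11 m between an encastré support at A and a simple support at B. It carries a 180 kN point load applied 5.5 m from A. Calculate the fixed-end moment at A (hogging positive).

M_A = 371.2 kN·m

Take the reaction at B as the redundant and release it; the primary structure is a cantilever fixed at A.
Deflection at B on the released cantilever, summing each load's contribution:
  point load 180 at a = 5.5: Pa²(3L − a)/(6EI) = 24956/EI
Tip deflection under a unit load at B: L³/(3EI) = 443.7/EI.
The prop prevents deflection at B: R_B = δ_0/δ_{BB} = 24956/443.7 = 56.25 kN.
Moment equilibrium about A: M_A = Σ(load moments about A) − R_B·L = 990 − 56.25×11 = 371.2 kN·m.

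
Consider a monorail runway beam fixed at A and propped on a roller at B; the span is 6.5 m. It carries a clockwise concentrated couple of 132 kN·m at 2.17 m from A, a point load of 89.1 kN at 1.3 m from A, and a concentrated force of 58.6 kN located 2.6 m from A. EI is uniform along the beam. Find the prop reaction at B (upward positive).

Remove the prop at B; the released (primary) structure is a cantilever built in at A.
Free-end deflection of the primary structure under the applied loading (downward +):
  clockwise couple 132 at a = 2.17: M₀a(2L − a)/(2EI) = 1551/EI
  point load 89.1 at a = 1.3: Pa²(3L − a)/(6EI) = 456.8/EI
  point load 58.6 at a = 2.6: Pa²(3L − a)/(6EI) = 1116/EI
  δ_0 = 3124/EI
Flexibility coefficient — unit upward force at B: δ_{BB} = L³/(3EI) = 91.54/EI.
The prop prevents deflection at B: R_B = δ_0/δ_{BB} = 3124/91.54 = 34.12 kN.

R_B = 34.12 kN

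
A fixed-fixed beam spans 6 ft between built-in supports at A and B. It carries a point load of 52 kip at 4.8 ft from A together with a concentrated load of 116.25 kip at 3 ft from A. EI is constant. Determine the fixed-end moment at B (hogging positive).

M_B = 127.1 kip·ft

Take the two fixed-end moments M_A, M_B as redundants; the released structure is the simple span AB.
On the primary (simply-supported) span, the end slopes from the loading are:
  at A: point load 52 at a = 4.8: Pab(L + b)/(6LEI) = 59.9/EI
  at B: point load 52 at a = 4.8: Pab(L + a)/(6LEI) = 89.86/EI
  at A: point load 116.25 at a = 3: Pab(L + b)/(6LEI) = 261.6/EI
  at B: point load 116.25 at a = 3: Pab(L + a)/(6LEI) = 261.6/EI
  θ_A0 = 321.5/EI,  θ_B0 = 351.4/EI
Flexibility coefficients: a unit moment at one end gives L/(3EI) there and L/(6EI) at the far end, so f₁₁ = f₂₂ = 2/EI and f₁₂ = f₂₁ = 1/EI.
Compatibility — zero rotation at each built-in end:
  2 M_A + 1 M_B = 321.5
  1 M_A + 2 M_B = 351.4
Solving the pair gives M_A = 97.17 kip·ft and M_B = 127.1 kip·ft (hogging).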